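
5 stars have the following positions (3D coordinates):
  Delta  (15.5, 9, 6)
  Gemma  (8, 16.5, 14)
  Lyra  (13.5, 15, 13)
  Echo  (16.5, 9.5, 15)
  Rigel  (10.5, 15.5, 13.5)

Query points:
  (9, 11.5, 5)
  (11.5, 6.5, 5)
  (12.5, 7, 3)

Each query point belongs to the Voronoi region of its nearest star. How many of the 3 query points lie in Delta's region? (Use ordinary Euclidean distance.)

3

(9, 11.5, 5) — d² to each: Delta:49.5, Gemma:107, Lyra:96.5, Echo:160.25, Rigel:90.5 → nearest is Delta
(11.5, 6.5, 5) — d² to each: Delta:23.25, Gemma:193.25, Lyra:140.25, Echo:134, Rigel:154.25 → nearest is Delta
(12.5, 7, 3) — d² to each: Delta:22, Gemma:231.5, Lyra:165, Echo:166.25, Rigel:186.5 → nearest is Delta
3 of the 3 points have Delta as nearest.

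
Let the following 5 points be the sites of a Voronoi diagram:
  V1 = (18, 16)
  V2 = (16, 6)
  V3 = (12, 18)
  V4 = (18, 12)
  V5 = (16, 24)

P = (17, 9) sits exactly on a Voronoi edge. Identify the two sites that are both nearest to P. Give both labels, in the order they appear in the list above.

Squared distances from P to each site:
|PV1|² = (17−18)² + (9−16)² = 1 + 49 = 50
|PV2|² = (17−16)² + (9−6)² = 1 + 9 = 10
|PV3|² = (17−12)² + (9−18)² = 25 + 81 = 106
|PV4|² = (17−18)² + (9−12)² = 1 + 9 = 10
|PV5|² = (17−16)² + (9−24)² = 1 + 225 = 226
P is equidistant from V2 and V4 (both at squared distance 10), and every other site is strictly farther — so P lies on the V2–V4 Voronoi edge.

V2 and V4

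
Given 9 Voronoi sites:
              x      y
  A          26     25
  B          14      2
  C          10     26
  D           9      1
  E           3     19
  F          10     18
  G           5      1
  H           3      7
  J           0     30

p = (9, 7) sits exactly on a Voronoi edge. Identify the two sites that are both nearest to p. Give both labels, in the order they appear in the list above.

Squared distances from p to each site:
|pA|² = (9−26)² + (7−25)² = 289 + 324 = 613
|pB|² = (9−14)² + (7−2)² = 25 + 25 = 50
|pC|² = (9−10)² + (7−26)² = 1 + 361 = 362
|pD|² = (9−9)² + (7−1)² = 0 + 36 = 36
|pE|² = (9−3)² + (7−19)² = 36 + 144 = 180
|pF|² = (9−10)² + (7−18)² = 1 + 121 = 122
|pG|² = (9−5)² + (7−1)² = 16 + 36 = 52
|pH|² = (9−3)² + (7−7)² = 36 + 0 = 36
|pJ|² = (9−0)² + (7−30)² = 81 + 529 = 610
p is equidistant from D and H (both at squared distance 36), and every other site is strictly farther — so p lies on the D–H Voronoi edge.

D and H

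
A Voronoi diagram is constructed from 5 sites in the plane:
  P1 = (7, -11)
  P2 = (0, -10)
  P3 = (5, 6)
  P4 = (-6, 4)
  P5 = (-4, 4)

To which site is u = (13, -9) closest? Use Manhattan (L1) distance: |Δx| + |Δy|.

d(u,P1) = |13−7| + |-9−(-11)| = 6 + 2 = 8
d(u,P2) = |13−0| + |-9−(-10)| = 13 + 1 = 14
d(u,P3) = |13−5| + |-9−6| = 8 + 15 = 23
d(u,P4) = |13−(-6)| + |-9−4| = 19 + 13 = 32
d(u,P5) = |13−(-4)| + |-9−4| = 17 + 13 = 30
The smallest is to P1, so u lies in the Voronoi region of P1.

P1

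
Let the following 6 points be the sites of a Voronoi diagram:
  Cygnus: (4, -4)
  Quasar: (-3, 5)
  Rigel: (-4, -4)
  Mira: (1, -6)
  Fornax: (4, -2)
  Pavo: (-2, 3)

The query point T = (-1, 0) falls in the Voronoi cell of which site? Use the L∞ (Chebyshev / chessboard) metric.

Pavo

d(T, Cygnus) = max(5, 4) = 5
d(T, Quasar) = max(2, 5) = 5
d(T, Rigel) = max(3, 4) = 4
d(T, Mira) = max(2, 6) = 6
d(T, Fornax) = max(5, 2) = 5
d(T, Pavo) = max(1, 3) = 3
The smallest is to Pavo, so T lies in the Voronoi region of Pavo.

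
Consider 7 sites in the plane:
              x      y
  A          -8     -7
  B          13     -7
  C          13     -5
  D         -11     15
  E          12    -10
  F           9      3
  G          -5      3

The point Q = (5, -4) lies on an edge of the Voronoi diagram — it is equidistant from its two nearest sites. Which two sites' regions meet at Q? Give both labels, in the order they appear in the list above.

Squared distances from Q to each site:
|QA|² = (5−(-8))² + (-4−(-7))² = 169 + 9 = 178
|QB|² = (5−13)² + (-4−(-7))² = 64 + 9 = 73
|QC|² = (5−13)² + (-4−(-5))² = 64 + 1 = 65
|QD|² = (5−(-11))² + (-4−15)² = 256 + 361 = 617
|QE|² = (5−12)² + (-4−(-10))² = 49 + 36 = 85
|QF|² = (5−9)² + (-4−3)² = 16 + 49 = 65
|QG|² = (5−(-5))² + (-4−3)² = 100 + 49 = 149
Q is equidistant from C and F (both at squared distance 65), and every other site is strictly farther — so Q lies on the C–F Voronoi edge.

C and F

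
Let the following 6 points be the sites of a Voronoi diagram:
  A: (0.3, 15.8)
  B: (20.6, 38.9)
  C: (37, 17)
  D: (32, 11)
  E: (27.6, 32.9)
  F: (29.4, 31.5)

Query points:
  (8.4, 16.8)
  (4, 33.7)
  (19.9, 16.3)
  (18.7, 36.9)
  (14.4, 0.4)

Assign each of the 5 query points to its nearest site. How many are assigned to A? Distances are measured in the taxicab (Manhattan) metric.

(8.4, 16.8) — d to each: A:9.1, B:34.3, C:28.8, D:29.4, E:35.3, F:35.7 → nearest is A
(4, 33.7) — d to each: A:21.6, B:21.8, C:49.7, D:50.7, E:24.4, F:27.6 → nearest is A
(19.9, 16.3) — d to each: A:20.1, B:23.3, C:17.8, D:17.4, E:24.3, F:24.7 → nearest is D
(18.7, 36.9) — d to each: A:39.5, B:3.9, C:38.2, D:39.2, E:12.9, F:16.1 → nearest is B
(14.4, 0.4) — d to each: A:29.5, B:44.7, C:39.2, D:28.2, E:45.7, F:46.1 → nearest is D
2 of the 5 points have A as nearest.

2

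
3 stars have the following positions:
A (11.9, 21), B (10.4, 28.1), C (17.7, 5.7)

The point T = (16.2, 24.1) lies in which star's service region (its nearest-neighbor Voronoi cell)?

Compare squared distances (the ordering matches that of the actual distances):
|TA|² = (16.2−11.9)² + (24.1−21)² = 18.49 + 9.61 = 28.1
|TB|² = (16.2−10.4)² + (24.1−28.1)² = 33.64 + 16 = 49.64
|TC|² = (16.2−17.7)² + (24.1−5.7)² = 2.25 + 338.56 = 340.81
A is nearest.

A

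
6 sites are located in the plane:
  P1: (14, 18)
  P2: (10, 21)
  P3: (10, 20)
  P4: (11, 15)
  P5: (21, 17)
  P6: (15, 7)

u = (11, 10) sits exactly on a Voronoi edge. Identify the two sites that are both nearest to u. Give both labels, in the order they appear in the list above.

P4 and P6

Squared distances from u to each site:
|uP1|² = (11−14)² + (10−18)² = 9 + 64 = 73
|uP2|² = (11−10)² + (10−21)² = 1 + 121 = 122
|uP3|² = (11−10)² + (10−20)² = 1 + 100 = 101
|uP4|² = (11−11)² + (10−15)² = 0 + 25 = 25
|uP5|² = (11−21)² + (10−17)² = 100 + 49 = 149
|uP6|² = (11−15)² + (10−7)² = 16 + 9 = 25
u is equidistant from P4 and P6 (both at squared distance 25), and every other site is strictly farther — so u lies on the P4–P6 Voronoi edge.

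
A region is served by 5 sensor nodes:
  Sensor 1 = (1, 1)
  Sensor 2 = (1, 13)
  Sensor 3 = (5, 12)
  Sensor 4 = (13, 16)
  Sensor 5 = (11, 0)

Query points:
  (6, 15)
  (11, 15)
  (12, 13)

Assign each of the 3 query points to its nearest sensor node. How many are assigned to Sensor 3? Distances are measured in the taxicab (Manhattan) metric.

(6, 15) — d to each: Sensor 1:19, Sensor 2:7, Sensor 3:4, Sensor 4:8, Sensor 5:20 → nearest is Sensor 3
(11, 15) — d to each: Sensor 1:24, Sensor 2:12, Sensor 3:9, Sensor 4:3, Sensor 5:15 → nearest is Sensor 4
(12, 13) — d to each: Sensor 1:23, Sensor 2:11, Sensor 3:8, Sensor 4:4, Sensor 5:14 → nearest is Sensor 4
1 of the 3 points has Sensor 3 as nearest.

1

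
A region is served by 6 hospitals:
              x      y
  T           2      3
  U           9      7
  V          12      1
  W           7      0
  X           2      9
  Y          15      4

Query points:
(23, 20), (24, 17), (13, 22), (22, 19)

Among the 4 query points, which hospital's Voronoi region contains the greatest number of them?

(23, 20) — d² to each: T:730, U:365, V:482, W:656, X:562, Y:320 → nearest is Y
(24, 17) — d² to each: T:680, U:325, V:400, W:578, X:548, Y:250 → nearest is Y
(13, 22) — d² to each: T:482, U:241, V:442, W:520, X:290, Y:328 → nearest is U
(22, 19) — d² to each: T:656, U:313, V:424, W:586, X:500, Y:274 → nearest is Y
Tally — U:1, Y:3. Y captures the most (3).

Y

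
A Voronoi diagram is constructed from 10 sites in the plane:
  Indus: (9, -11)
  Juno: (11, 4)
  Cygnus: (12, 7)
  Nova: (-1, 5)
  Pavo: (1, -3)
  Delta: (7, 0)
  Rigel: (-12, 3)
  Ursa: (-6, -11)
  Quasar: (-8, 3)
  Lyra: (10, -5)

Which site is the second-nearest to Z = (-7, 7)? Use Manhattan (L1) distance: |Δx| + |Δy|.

d(Z, Indus) = 16 + 18 = 34
d(Z, Juno) = 18 + 3 = 21
d(Z, Cygnus) = 19 + 0 = 19
d(Z, Nova) = 6 + 2 = 8
d(Z, Pavo) = 8 + 10 = 18
d(Z, Delta) = 14 + 7 = 21
d(Z, Rigel) = 5 + 4 = 9
d(Z, Ursa) = 1 + 18 = 19
d(Z, Quasar) = 1 + 4 = 5
d(Z, Lyra) = 17 + 12 = 29
Sorted ascending: Quasar, Nova, Rigel, … — the second-nearest is Nova.

Nova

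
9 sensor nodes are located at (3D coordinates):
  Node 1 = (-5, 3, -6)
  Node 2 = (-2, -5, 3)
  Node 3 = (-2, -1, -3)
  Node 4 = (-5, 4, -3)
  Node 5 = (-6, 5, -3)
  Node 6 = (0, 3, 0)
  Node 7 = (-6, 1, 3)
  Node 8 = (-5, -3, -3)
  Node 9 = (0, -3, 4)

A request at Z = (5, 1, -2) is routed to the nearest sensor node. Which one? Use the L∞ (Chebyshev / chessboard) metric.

d(Z, Node 1) = max(10, 2, 4) = 10
d(Z, Node 2) = max(7, 6, 5) = 7
d(Z, Node 3) = max(7, 2, 1) = 7
d(Z, Node 4) = max(10, 3, 1) = 10
d(Z, Node 5) = max(11, 4, 1) = 11
d(Z, Node 6) = max(5, 2, 2) = 5
d(Z, Node 7) = max(11, 0, 5) = 11
d(Z, Node 8) = max(10, 4, 1) = 10
d(Z, Node 9) = max(5, 4, 6) = 6
The smallest is to Node 6, so Z lies in the Voronoi region of Node 6.

Node 6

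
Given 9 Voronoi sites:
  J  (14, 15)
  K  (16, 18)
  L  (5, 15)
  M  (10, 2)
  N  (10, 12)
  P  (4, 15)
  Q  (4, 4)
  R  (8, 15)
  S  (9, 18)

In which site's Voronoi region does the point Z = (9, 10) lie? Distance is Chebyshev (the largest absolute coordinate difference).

N

d(Z,J) = max(5, 5) = 5
d(Z,K) = max(7, 8) = 8
d(Z,L) = max(4, 5) = 5
d(Z,M) = max(1, 8) = 8
d(Z,N) = max(1, 2) = 2
d(Z,P) = max(5, 5) = 5
d(Z,Q) = max(5, 6) = 6
d(Z,R) = max(1, 5) = 5
d(Z,S) = max(0, 8) = 8
N is nearest.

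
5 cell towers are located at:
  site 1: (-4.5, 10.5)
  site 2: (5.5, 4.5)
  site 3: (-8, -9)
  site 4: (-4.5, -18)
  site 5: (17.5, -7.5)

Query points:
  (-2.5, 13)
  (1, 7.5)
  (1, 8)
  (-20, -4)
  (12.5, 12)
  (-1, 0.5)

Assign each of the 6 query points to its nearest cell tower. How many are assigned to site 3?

1

(-2.5, 13) — d² to each: site 1:10.25, site 2:136.25, site 3:514.25, site 4:965, site 5:820.25 → nearest is site 1
(1, 7.5) — d² to each: site 1:39.25, site 2:29.25, site 3:353.25, site 4:680.5, site 5:497.25 → nearest is site 2
(1, 8) — d² to each: site 1:36.5, site 2:32.5, site 3:370, site 4:706.25, site 5:512.5 → nearest is site 2
(-20, -4) — d² to each: site 1:450.5, site 2:722.5, site 3:169, site 4:436.25, site 5:1418.5 → nearest is site 3
(12.5, 12) — d² to each: site 1:291.25, site 2:105.25, site 3:861.25, site 4:1189, site 5:405.25 → nearest is site 2
(-1, 0.5) — d² to each: site 1:112.25, site 2:58.25, site 3:139.25, site 4:354.5, site 5:406.25 → nearest is site 2
1 of the 6 points has site 3 as nearest.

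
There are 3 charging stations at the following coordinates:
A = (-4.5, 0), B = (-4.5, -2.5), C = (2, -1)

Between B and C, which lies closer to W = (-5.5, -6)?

B

Compare squared distances:
|WB|² = (-5.5−(-4.5))² + (-6−(-2.5))² = 1 + 12.25 = 13.25
|WC|² = (-5.5−2)² + (-6−(-1))² = 56.25 + 25 = 81.25
13.25 < 81.25, so B is closer.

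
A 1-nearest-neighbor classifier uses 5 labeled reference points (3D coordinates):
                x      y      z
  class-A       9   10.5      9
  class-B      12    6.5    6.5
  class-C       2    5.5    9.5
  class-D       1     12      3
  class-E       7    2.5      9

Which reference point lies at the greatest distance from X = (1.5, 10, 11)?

class-B

Since √ is increasing, it suffices to compare squared distances:
d²(X, class-A) = (1.5−9)² + (10−10.5)² + (11−9)² = 56.25 + 0.25 + 4 = 60.5
d²(X, class-B) = (1.5−12)² + (10−6.5)² + (11−6.5)² = 110.25 + 12.25 + 20.25 = 142.75
d²(X, class-C) = (1.5−2)² + (10−5.5)² + (11−9.5)² = 0.25 + 20.25 + 2.25 = 22.75
d²(X, class-D) = (1.5−1)² + (10−12)² + (11−3)² = 0.25 + 4 + 64 = 68.25
d²(X, class-E) = (1.5−7)² + (10−2.5)² + (11−9)² = 30.25 + 56.25 + 4 = 90.5
The largest is to class-B.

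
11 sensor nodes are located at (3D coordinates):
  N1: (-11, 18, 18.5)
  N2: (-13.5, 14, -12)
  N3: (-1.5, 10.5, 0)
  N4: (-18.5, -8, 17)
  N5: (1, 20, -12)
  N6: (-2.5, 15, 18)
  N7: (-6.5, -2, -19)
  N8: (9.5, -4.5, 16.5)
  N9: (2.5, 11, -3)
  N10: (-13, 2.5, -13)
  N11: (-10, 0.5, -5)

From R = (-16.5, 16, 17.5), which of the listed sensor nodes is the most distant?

N7

Squared Euclidean distances:
|RN1|² = 30.25 + 4 + 1 = 35.25
|RN2|² = 9 + 4 + 870.25 = 883.25
|RN3|² = 225 + 30.25 + 306.25 = 561.5
|RN4|² = 4 + 576 + 0.25 = 580.25
|RN5|² = 306.25 + 16 + 870.25 = 1192.5
|RN6|² = 196 + 1 + 0.25 = 197.25
|RN7|² = 100 + 324 + 1332.25 = 1756.25
|RN8|² = 676 + 420.25 + 1 = 1097.25
|RN9|² = 361 + 25 + 420.25 = 806.25
d²(R, N10) = 12.25 + 182.25 + 930.25 = 1124.75
d²(R, N11) = 42.25 + 240.25 + 506.25 = 788.75
The largest is to N7.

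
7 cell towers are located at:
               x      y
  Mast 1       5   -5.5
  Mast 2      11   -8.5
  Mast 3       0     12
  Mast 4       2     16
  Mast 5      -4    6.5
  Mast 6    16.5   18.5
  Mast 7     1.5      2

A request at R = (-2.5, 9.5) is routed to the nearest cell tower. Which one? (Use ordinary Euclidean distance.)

Mast 5

Compare squared distances (the ordering matches that of the actual distances):
d²(R, Mast 1) = (-2.5−5)² + (9.5−(-5.5))² = 56.25 + 225 = 281.25
d²(R, Mast 2) = (-2.5−11)² + (9.5−(-8.5))² = 182.25 + 324 = 506.25
d²(R, Mast 3) = (-2.5−0)² + (9.5−12)² = 6.25 + 6.25 = 12.5
d²(R, Mast 4) = (-2.5−2)² + (9.5−16)² = 20.25 + 42.25 = 62.5
d²(R, Mast 5) = (-2.5−(-4))² + (9.5−6.5)² = 2.25 + 9 = 11.25
d²(R, Mast 6) = (-2.5−16.5)² + (9.5−18.5)² = 361 + 81 = 442
d²(R, Mast 7) = (-2.5−1.5)² + (9.5−2)² = 16 + 56.25 = 72.25
The smallest is to Mast 5, so R lies in the Voronoi region of Mast 5.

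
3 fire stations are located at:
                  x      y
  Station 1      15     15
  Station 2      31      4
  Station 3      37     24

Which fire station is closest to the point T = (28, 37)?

Squared Euclidean distances:
d²(T, Station 1) = 169 + 484 = 653
d²(T, Station 2) = 9 + 1089 = 1098
d²(T, Station 3) = 81 + 169 = 250
The smallest is to Station 3, so T lies in the Voronoi region of Station 3.

Station 3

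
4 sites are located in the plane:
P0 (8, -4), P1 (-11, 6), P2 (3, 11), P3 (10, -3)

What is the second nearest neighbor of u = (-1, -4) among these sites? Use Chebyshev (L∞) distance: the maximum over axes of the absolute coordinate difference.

P1

d(u,P0) = max(9, 0) = 9
d(u,P1) = max(10, 10) = 10
d(u,P2) = max(4, 15) = 15
d(u,P3) = max(11, 1) = 11
Sorted ascending: P0, P1, P3, … — the second-nearest is P1.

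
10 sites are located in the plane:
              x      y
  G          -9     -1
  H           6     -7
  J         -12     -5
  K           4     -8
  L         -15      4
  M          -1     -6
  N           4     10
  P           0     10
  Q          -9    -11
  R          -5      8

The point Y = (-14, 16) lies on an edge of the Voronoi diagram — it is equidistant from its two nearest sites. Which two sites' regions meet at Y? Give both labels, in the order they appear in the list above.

L and R

Squared distances from Y to each site:
|YG|² = (-14−(-9))² + (16−(-1))² = 25 + 289 = 314
|YH|² = (-14−6)² + (16−(-7))² = 400 + 529 = 929
|YJ|² = (-14−(-12))² + (16−(-5))² = 4 + 441 = 445
|YK|² = (-14−4)² + (16−(-8))² = 324 + 576 = 900
|YL|² = (-14−(-15))² + (16−4)² = 1 + 144 = 145
|YM|² = (-14−(-1))² + (16−(-6))² = 169 + 484 = 653
|YN|² = (-14−4)² + (16−10)² = 324 + 36 = 360
|YP|² = (-14−0)² + (16−10)² = 196 + 36 = 232
|YQ|² = (-14−(-9))² + (16−(-11))² = 25 + 729 = 754
|YR|² = (-14−(-5))² + (16−8)² = 81 + 64 = 145
Y is equidistant from L and R (both at squared distance 145), and every other site is strictly farther — so Y lies on the L–R Voronoi edge.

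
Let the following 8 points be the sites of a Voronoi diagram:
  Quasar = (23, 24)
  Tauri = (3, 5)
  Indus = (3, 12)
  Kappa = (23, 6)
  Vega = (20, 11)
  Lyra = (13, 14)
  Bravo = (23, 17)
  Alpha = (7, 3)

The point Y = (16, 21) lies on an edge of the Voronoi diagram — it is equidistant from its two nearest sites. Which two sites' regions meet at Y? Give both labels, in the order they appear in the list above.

Squared distances from Y to each site:
d²(Y, Quasar) = (16−23)² + (21−24)² = 49 + 9 = 58
d²(Y, Tauri) = (16−3)² + (21−5)² = 169 + 256 = 425
d²(Y, Indus) = (16−3)² + (21−12)² = 169 + 81 = 250
d²(Y, Kappa) = (16−23)² + (21−6)² = 49 + 225 = 274
d²(Y, Vega) = (16−20)² + (21−11)² = 16 + 100 = 116
d²(Y, Lyra) = (16−13)² + (21−14)² = 9 + 49 = 58
d²(Y, Bravo) = (16−23)² + (21−17)² = 49 + 16 = 65
d²(Y, Alpha) = (16−7)² + (21−3)² = 81 + 324 = 405
Y is equidistant from Quasar and Lyra (both at squared distance 58), and every other site is strictly farther — so Y lies on the Quasar–Lyra Voronoi edge.

Quasar and Lyra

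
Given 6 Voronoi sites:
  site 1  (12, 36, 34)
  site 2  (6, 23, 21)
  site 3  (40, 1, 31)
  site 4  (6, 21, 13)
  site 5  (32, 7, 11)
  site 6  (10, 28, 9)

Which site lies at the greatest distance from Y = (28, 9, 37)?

site 6

Compare squared distances (the ordering matches that of the actual distances):
d²(Y, site 1) = (28−12)² + (9−36)² + (37−34)² = 256 + 729 + 9 = 994
d²(Y, site 2) = (28−6)² + (9−23)² + (37−21)² = 484 + 196 + 256 = 936
d²(Y, site 3) = (28−40)² + (9−1)² + (37−31)² = 144 + 64 + 36 = 244
d²(Y, site 4) = (28−6)² + (9−21)² + (37−13)² = 484 + 144 + 576 = 1204
d²(Y, site 5) = (28−32)² + (9−7)² + (37−11)² = 16 + 4 + 676 = 696
d²(Y, site 6) = (28−10)² + (9−28)² + (37−9)² = 324 + 361 + 784 = 1469
The largest is to site 6.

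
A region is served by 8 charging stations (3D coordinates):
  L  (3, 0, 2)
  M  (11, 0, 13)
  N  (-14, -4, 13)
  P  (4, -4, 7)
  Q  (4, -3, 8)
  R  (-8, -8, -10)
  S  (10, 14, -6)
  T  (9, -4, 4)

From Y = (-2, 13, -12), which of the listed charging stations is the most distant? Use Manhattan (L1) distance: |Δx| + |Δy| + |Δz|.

d(Y,L) = |-2−3| + |13−0| + |-12−2| = 5 + 13 + 14 = 32
d(Y,M) = |-2−11| + |13−0| + |-12−13| = 13 + 13 + 25 = 51
d(Y,N) = |-2−(-14)| + |13−(-4)| + |-12−13| = 12 + 17 + 25 = 54
d(Y,P) = |-2−4| + |13−(-4)| + |-12−7| = 6 + 17 + 19 = 42
d(Y,Q) = |-2−4| + |13−(-3)| + |-12−8| = 6 + 16 + 20 = 42
d(Y,R) = |-2−(-8)| + |13−(-8)| + |-12−(-10)| = 6 + 21 + 2 = 29
d(Y,S) = |-2−10| + |13−14| + |-12−(-6)| = 12 + 1 + 6 = 19
d(Y,T) = |-2−9| + |13−(-4)| + |-12−4| = 11 + 17 + 16 = 44
The largest is to N.

N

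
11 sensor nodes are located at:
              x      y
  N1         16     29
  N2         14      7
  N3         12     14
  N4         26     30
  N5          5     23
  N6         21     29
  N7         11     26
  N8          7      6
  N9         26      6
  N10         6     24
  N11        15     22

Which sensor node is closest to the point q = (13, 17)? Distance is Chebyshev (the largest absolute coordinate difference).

d(q,N1) = max(3, 12) = 12
d(q,N2) = max(1, 10) = 10
d(q,N3) = max(1, 3) = 3
d(q,N4) = max(13, 13) = 13
d(q,N5) = max(8, 6) = 8
d(q,N6) = max(8, 12) = 12
d(q,N7) = max(2, 9) = 9
d(q,N8) = max(6, 11) = 11
d(q,N9) = max(13, 11) = 13
d(q, N10) = max(7, 7) = 7
d(q, N11) = max(2, 5) = 5
The smallest is to N3, so q lies in the Voronoi region of N3.

N3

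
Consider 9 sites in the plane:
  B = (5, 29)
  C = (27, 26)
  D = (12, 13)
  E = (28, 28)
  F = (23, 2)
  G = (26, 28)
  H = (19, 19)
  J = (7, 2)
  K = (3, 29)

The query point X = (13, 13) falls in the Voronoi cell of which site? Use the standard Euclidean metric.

Since √ is increasing, it suffices to compare squared distances:
|XB|² = 64 + 256 = 320
|XC|² = 196 + 169 = 365
|XD|² = 1 + 0 = 1
|XE|² = 225 + 225 = 450
|XF|² = 100 + 121 = 221
|XG|² = 169 + 225 = 394
|XH|² = 36 + 36 = 72
|XJ|² = 36 + 121 = 157
|XK|² = 100 + 256 = 356
The smallest is to D, so X lies in the Voronoi region of D.

D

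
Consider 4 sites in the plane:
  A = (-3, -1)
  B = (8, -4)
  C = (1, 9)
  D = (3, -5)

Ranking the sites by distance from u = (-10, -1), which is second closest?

Squared Euclidean distances:
|uA|² = (-10−(-3))² + (-1−(-1))² = 49 + 0 = 49
|uB|² = (-10−8)² + (-1−(-4))² = 324 + 9 = 333
|uC|² = (-10−1)² + (-1−9)² = 121 + 100 = 221
|uD|² = (-10−3)² + (-1−(-5))² = 169 + 16 = 185
Sorted ascending: A, D, C, … — the second-nearest is D.

D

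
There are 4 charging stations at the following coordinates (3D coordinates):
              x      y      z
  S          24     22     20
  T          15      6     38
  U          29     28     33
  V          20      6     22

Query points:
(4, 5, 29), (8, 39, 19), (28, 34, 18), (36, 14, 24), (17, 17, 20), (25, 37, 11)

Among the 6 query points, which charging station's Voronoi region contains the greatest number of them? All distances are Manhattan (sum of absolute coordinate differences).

S

(4, 5, 29) — d to each: S:46, T:21, U:52, V:24 → nearest is T
(8, 39, 19) — d to each: S:34, T:59, U:46, V:48 → nearest is S
(28, 34, 18) — d to each: S:18, T:61, U:22, V:40 → nearest is S
(36, 14, 24) — d to each: S:24, T:43, U:30, V:26 → nearest is S
(17, 17, 20) — d to each: S:12, T:31, U:36, V:16 → nearest is S
(25, 37, 11) — d to each: S:25, T:68, U:35, V:47 → nearest is S
Tally — S:5, T:1. S captures the most (5).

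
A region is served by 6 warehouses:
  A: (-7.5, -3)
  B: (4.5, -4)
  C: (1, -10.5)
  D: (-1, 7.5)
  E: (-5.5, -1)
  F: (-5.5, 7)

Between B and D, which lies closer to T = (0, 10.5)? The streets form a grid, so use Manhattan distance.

D

d(T,B) = |0−4.5| + |10.5−(-4)| = 4.5 + 14.5 = 19
d(T,D) = |0−(-1)| + |10.5−7.5| = 1 + 3 = 4
19 > 4, so D is closer.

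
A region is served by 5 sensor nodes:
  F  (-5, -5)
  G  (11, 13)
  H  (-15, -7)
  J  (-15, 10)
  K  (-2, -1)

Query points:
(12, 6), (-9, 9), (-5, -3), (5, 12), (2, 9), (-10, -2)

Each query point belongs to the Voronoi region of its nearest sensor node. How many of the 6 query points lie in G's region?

3

(12, 6) — d² to each: F:410, G:50, H:898, J:745, K:245 → nearest is G
(-9, 9) — d² to each: F:212, G:416, H:292, J:37, K:149 → nearest is J
(-5, -3) — d² to each: F:4, G:512, H:116, J:269, K:13 → nearest is F
(5, 12) — d² to each: F:389, G:37, H:761, J:404, K:218 → nearest is G
(2, 9) — d² to each: F:245, G:97, H:545, J:290, K:116 → nearest is G
(-10, -2) — d² to each: F:34, G:666, H:50, J:169, K:65 → nearest is F
3 of the 6 points have G as nearest.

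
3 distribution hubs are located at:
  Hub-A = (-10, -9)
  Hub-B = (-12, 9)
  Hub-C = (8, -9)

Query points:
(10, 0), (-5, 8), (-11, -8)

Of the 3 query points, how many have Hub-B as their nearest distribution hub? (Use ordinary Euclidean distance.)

(10, 0) — d² to each: Hub-A:481, Hub-B:565, Hub-C:85 → nearest is Hub-C
(-5, 8) — d² to each: Hub-A:314, Hub-B:50, Hub-C:458 → nearest is Hub-B
(-11, -8) — d² to each: Hub-A:2, Hub-B:290, Hub-C:362 → nearest is Hub-A
1 of the 3 points has Hub-B as nearest.

1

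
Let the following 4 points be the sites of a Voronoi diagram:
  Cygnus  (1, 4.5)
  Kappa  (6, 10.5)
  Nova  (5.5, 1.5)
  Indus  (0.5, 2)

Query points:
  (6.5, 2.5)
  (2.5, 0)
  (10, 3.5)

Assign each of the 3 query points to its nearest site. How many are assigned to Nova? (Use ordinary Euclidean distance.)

(6.5, 2.5) — d² to each: Cygnus:34.25, Kappa:64.25, Nova:2, Indus:36.25 → nearest is Nova
(2.5, 0) — d² to each: Cygnus:22.5, Kappa:122.5, Nova:11.25, Indus:8 → nearest is Indus
(10, 3.5) — d² to each: Cygnus:82, Kappa:65, Nova:24.25, Indus:92.5 → nearest is Nova
2 of the 3 points have Nova as nearest.

2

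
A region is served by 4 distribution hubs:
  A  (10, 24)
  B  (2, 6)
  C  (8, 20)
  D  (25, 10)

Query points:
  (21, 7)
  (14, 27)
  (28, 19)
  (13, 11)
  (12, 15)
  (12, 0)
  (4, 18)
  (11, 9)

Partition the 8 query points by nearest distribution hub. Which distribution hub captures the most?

C

(21, 7) — d² to each: A:410, B:362, C:338, D:25 → nearest is D
(14, 27) — d² to each: A:25, B:585, C:85, D:410 → nearest is A
(28, 19) — d² to each: A:349, B:845, C:401, D:90 → nearest is D
(13, 11) — d² to each: A:178, B:146, C:106, D:145 → nearest is C
(12, 15) — d² to each: A:85, B:181, C:41, D:194 → nearest is C
(12, 0) — d² to each: A:580, B:136, C:416, D:269 → nearest is B
(4, 18) — d² to each: A:72, B:148, C:20, D:505 → nearest is C
(11, 9) — d² to each: A:226, B:90, C:130, D:197 → nearest is B
Tally — A:1, B:2, C:3, D:2. C captures the most (3).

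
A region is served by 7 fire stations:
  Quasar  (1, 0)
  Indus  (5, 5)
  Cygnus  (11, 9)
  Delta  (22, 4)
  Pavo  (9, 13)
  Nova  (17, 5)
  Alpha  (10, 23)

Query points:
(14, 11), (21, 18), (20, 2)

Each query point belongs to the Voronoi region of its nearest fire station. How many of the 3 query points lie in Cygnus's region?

1

(14, 11) — d² to each: Quasar:290, Indus:117, Cygnus:13, Delta:113, Pavo:29, Nova:45, Alpha:160 → nearest is Cygnus
(21, 18) — d² to each: Quasar:724, Indus:425, Cygnus:181, Delta:197, Pavo:169, Nova:185, Alpha:146 → nearest is Alpha
(20, 2) — d² to each: Quasar:365, Indus:234, Cygnus:130, Delta:8, Pavo:242, Nova:18, Alpha:541 → nearest is Delta
1 of the 3 points has Cygnus as nearest.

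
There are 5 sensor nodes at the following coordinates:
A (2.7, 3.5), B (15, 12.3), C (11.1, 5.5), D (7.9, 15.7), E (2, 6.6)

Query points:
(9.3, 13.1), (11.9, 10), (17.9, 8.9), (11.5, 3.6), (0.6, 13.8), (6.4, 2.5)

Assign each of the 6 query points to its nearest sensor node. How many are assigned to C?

(9.3, 13.1) — d² to each: A:135.72, B:33.13, C:61, D:8.72, E:95.54 → nearest is D
(11.9, 10) — d² to each: A:126.89, B:14.9, C:20.89, D:48.49, E:109.57 → nearest is B
(17.9, 8.9) — d² to each: A:260.2, B:19.97, C:57.8, D:146.24, E:258.1 → nearest is B
(11.5, 3.6) — d² to each: A:77.45, B:87.94, C:3.77, D:159.37, E:99.25 → nearest is C
(0.6, 13.8) — d² to each: A:110.5, B:209.61, C:179.14, D:56.9, E:53.8 → nearest is E
(6.4, 2.5) — d² to each: A:14.69, B:170, C:31.09, D:176.49, E:36.17 → nearest is A
1 of the 6 points has C as nearest.

1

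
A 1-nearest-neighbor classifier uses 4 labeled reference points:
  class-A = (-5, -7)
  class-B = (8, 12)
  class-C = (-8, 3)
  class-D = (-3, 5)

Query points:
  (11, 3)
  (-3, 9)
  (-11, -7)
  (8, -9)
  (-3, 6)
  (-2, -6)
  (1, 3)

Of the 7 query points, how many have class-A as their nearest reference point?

3

(11, 3) — d² to each: class-A:356, class-B:90, class-C:361, class-D:200 → nearest is class-B
(-3, 9) — d² to each: class-A:260, class-B:130, class-C:61, class-D:16 → nearest is class-D
(-11, -7) — d² to each: class-A:36, class-B:722, class-C:109, class-D:208 → nearest is class-A
(8, -9) — d² to each: class-A:173, class-B:441, class-C:400, class-D:317 → nearest is class-A
(-3, 6) — d² to each: class-A:173, class-B:157, class-C:34, class-D:1 → nearest is class-D
(-2, -6) — d² to each: class-A:10, class-B:424, class-C:117, class-D:122 → nearest is class-A
(1, 3) — d² to each: class-A:136, class-B:130, class-C:81, class-D:20 → nearest is class-D
3 of the 7 points have class-A as nearest.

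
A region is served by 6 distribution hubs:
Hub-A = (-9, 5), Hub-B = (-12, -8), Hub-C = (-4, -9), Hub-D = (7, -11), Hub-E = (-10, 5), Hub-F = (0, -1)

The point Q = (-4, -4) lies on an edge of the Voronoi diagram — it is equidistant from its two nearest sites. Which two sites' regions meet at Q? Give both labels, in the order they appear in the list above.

Hub-C and Hub-F

Squared distances from Q to each site:
d²(Q, Hub-A) = (-4−(-9))² + (-4−5)² = 25 + 81 = 106
d²(Q, Hub-B) = (-4−(-12))² + (-4−(-8))² = 64 + 16 = 80
d²(Q, Hub-C) = (-4−(-4))² + (-4−(-9))² = 0 + 25 = 25
d²(Q, Hub-D) = (-4−7)² + (-4−(-11))² = 121 + 49 = 170
d²(Q, Hub-E) = (-4−(-10))² + (-4−5)² = 36 + 81 = 117
d²(Q, Hub-F) = (-4−0)² + (-4−(-1))² = 16 + 9 = 25
Q is equidistant from Hub-C and Hub-F (both at squared distance 25), and every other site is strictly farther — so Q lies on the Hub-C–Hub-F Voronoi edge.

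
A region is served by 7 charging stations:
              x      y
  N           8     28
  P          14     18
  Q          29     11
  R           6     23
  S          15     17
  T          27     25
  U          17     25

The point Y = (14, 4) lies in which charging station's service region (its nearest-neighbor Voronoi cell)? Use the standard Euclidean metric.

S

Compare squared distances (the ordering matches that of the actual distances):
|YN|² = (14−8)² + (4−28)² = 36 + 576 = 612
|YP|² = (14−14)² + (4−18)² = 0 + 196 = 196
|YQ|² = (14−29)² + (4−11)² = 225 + 49 = 274
|YR|² = (14−6)² + (4−23)² = 64 + 361 = 425
|YS|² = (14−15)² + (4−17)² = 1 + 169 = 170
|YT|² = (14−27)² + (4−25)² = 169 + 441 = 610
|YU|² = (14−17)² + (4−25)² = 9 + 441 = 450
S is nearest.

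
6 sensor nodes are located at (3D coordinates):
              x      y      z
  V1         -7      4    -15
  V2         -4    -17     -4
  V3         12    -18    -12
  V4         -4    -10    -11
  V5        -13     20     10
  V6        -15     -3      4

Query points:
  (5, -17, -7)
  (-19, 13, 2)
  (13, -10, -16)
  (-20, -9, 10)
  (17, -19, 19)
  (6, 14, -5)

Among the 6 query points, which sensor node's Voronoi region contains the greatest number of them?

V3

(5, -17, -7) — d² to each: V1:649, V2:90, V3:75, V4:146, V5:1982, V6:717 → nearest is V3
(-19, 13, 2) — d² to each: V1:514, V2:1161, V3:2118, V4:923, V5:149, V6:276 → nearest is V5
(13, -10, -16) — d² to each: V1:597, V2:482, V3:81, V4:314, V5:2252, V6:1233 → nearest is V3
(-20, -9, 10) — d² to each: V1:963, V2:516, V3:1589, V4:698, V5:890, V6:97 → nearest is V6
(17, -19, 19) — d² to each: V1:2261, V2:974, V3:987, V4:1422, V5:2502, V6:1505 → nearest is V2
(6, 14, -5) — d² to each: V1:369, V2:1062, V3:1109, V4:712, V5:622, V6:811 → nearest is V1
Tally — V1:1, V2:1, V3:2, V5:1, V6:1. V3 captures the most (2).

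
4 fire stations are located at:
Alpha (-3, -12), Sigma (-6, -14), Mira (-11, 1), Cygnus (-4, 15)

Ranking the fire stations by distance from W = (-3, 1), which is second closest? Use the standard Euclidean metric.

Alpha

Since √ is increasing, it suffices to compare squared distances:
d²(W, Alpha) = 0 + 169 = 169
d²(W, Sigma) = 9 + 225 = 234
d²(W, Mira) = 64 + 0 = 64
d²(W, Cygnus) = 1 + 196 = 197
Sorted ascending: Mira, Alpha, Cygnus, … — the second-nearest is Alpha.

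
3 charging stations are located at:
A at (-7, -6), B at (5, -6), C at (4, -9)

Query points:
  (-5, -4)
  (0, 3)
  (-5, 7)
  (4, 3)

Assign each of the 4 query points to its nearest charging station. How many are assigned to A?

(-5, -4) — d² to each: A:8, B:104, C:106 → nearest is A
(0, 3) — d² to each: A:130, B:106, C:160 → nearest is B
(-5, 7) — d² to each: A:173, B:269, C:337 → nearest is A
(4, 3) — d² to each: A:202, B:82, C:144 → nearest is B
2 of the 4 points have A as nearest.

2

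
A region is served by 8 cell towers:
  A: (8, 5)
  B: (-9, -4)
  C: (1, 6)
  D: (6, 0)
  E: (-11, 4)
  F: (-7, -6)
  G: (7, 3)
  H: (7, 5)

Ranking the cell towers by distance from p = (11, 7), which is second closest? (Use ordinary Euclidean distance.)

Compare squared distances (the ordering matches that of the actual distances):
|pA|² = (11−8)² + (7−5)² = 9 + 4 = 13
|pB|² = (11−(-9))² + (7−(-4))² = 400 + 121 = 521
|pC|² = (11−1)² + (7−6)² = 100 + 1 = 101
|pD|² = (11−6)² + (7−0)² = 25 + 49 = 74
|pE|² = (11−(-11))² + (7−4)² = 484 + 9 = 493
|pF|² = (11−(-7))² + (7−(-6))² = 324 + 169 = 493
|pG|² = (11−7)² + (7−3)² = 16 + 16 = 32
|pH|² = (11−7)² + (7−5)² = 16 + 4 = 20
Sorted ascending: A, H, G, … — the second-nearest is H.

H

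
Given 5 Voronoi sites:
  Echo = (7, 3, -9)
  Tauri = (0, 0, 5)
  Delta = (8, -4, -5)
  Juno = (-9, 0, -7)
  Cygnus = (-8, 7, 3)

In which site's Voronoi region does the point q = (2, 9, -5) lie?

Echo

Since √ is increasing, it suffices to compare squared distances:
d²(q, Echo) = (2−7)² + (9−3)² + (-5−(-9))² = 25 + 36 + 16 = 77
d²(q, Tauri) = (2−0)² + (9−0)² + (-5−5)² = 4 + 81 + 100 = 185
d²(q, Delta) = (2−8)² + (9−(-4))² + (-5−(-5))² = 36 + 169 + 0 = 205
d²(q, Juno) = (2−(-9))² + (9−0)² + (-5−(-7))² = 121 + 81 + 4 = 206
d²(q, Cygnus) = (2−(-8))² + (9−7)² + (-5−3)² = 100 + 4 + 64 = 168
The smallest is to Echo, so q lies in the Voronoi region of Echo.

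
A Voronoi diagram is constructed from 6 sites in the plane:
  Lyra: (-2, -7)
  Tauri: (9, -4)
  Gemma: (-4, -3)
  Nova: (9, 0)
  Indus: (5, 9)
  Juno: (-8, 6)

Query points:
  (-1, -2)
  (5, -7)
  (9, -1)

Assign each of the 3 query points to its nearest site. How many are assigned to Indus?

(-1, -2) — d² to each: Lyra:26, Tauri:104, Gemma:10, Nova:104, Indus:157, Juno:113 → nearest is Gemma
(5, -7) — d² to each: Lyra:49, Tauri:25, Gemma:97, Nova:65, Indus:256, Juno:338 → nearest is Tauri
(9, -1) — d² to each: Lyra:157, Tauri:9, Gemma:173, Nova:1, Indus:116, Juno:338 → nearest is Nova
0 of the 3 points have Indus as nearest.

0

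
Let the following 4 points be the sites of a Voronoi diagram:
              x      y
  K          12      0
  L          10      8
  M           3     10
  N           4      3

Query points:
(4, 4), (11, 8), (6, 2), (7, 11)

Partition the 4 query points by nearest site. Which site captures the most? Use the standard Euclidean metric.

N

(4, 4) — d² to each: K:80, L:52, M:37, N:1 → nearest is N
(11, 8) — d² to each: K:65, L:1, M:68, N:74 → nearest is L
(6, 2) — d² to each: K:40, L:52, M:73, N:5 → nearest is N
(7, 11) — d² to each: K:146, L:18, M:17, N:73 → nearest is M
Tally — L:1, M:1, N:2. N captures the most (2).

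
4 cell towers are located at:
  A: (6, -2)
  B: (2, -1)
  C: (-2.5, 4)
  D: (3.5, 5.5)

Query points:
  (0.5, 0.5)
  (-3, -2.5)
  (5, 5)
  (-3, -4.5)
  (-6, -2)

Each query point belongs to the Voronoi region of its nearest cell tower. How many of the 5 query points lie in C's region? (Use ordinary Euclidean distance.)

1

(0.5, 0.5) — d² to each: A:36.5, B:4.5, C:21.25, D:34 → nearest is B
(-3, -2.5) — d² to each: A:81.25, B:27.25, C:42.5, D:106.25 → nearest is B
(5, 5) — d² to each: A:50, B:45, C:57.25, D:2.5 → nearest is D
(-3, -4.5) — d² to each: A:87.25, B:37.25, C:72.5, D:142.25 → nearest is B
(-6, -2) — d² to each: A:144, B:65, C:48.25, D:146.5 → nearest is C
1 of the 5 points has C as nearest.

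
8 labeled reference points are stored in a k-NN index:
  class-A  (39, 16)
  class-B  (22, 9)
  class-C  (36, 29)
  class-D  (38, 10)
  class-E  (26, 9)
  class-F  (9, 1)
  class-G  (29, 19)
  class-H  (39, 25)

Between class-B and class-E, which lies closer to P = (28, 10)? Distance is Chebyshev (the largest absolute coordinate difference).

class-E

d(P, class-B) = max(6, 1) = 6
d(P, class-E) = max(2, 1) = 2
6 > 2, so class-E is closer.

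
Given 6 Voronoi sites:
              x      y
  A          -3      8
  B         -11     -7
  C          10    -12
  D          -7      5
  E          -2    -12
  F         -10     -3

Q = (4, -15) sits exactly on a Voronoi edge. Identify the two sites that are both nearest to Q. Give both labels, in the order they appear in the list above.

C and E

Squared distances from Q to each site:
|QA|² = (4−(-3))² + (-15−8)² = 49 + 529 = 578
|QB|² = (4−(-11))² + (-15−(-7))² = 225 + 64 = 289
|QC|² = (4−10)² + (-15−(-12))² = 36 + 9 = 45
|QD|² = (4−(-7))² + (-15−5)² = 121 + 400 = 521
|QE|² = (4−(-2))² + (-15−(-12))² = 36 + 9 = 45
|QF|² = (4−(-10))² + (-15−(-3))² = 196 + 144 = 340
Q is equidistant from C and E (both at squared distance 45), and every other site is strictly farther — so Q lies on the C–E Voronoi edge.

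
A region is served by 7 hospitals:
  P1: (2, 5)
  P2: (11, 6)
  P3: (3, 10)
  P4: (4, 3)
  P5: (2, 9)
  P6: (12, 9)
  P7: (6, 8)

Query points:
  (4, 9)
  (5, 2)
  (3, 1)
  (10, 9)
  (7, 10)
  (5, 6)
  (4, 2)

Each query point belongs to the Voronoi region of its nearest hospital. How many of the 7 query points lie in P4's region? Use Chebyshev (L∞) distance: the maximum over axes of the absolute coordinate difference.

(4, 9) — d to each: P1:4, P2:7, P3:1, P4:6, P5:2, P6:8, P7:2 → nearest is P3
(5, 2) — d to each: P1:3, P2:6, P3:8, P4:1, P5:7, P6:7, P7:6 → nearest is P4
(3, 1) — d to each: P1:4, P2:8, P3:9, P4:2, P5:8, P6:9, P7:7 → nearest is P4
(10, 9) — d to each: P1:8, P2:3, P3:7, P4:6, P5:8, P6:2, P7:4 → nearest is P6
(7, 10) — d to each: P1:5, P2:4, P3:4, P4:7, P5:5, P6:5, P7:2 → nearest is P7
(5, 6) — d to each: P1:3, P2:6, P3:4, P4:3, P5:3, P6:7, P7:2 → nearest is P7
(4, 2) — d to each: P1:3, P2:7, P3:8, P4:1, P5:7, P6:8, P7:6 → nearest is P4
3 of the 7 points have P4 as nearest.

3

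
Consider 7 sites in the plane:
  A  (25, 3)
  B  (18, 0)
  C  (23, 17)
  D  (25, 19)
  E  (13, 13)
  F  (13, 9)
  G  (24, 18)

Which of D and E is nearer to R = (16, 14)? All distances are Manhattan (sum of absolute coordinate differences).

d(R,D) = |16−25| + |14−19| = 9 + 5 = 14
d(R,E) = |16−13| + |14−13| = 3 + 1 = 4
14 > 4, so E is closer.

E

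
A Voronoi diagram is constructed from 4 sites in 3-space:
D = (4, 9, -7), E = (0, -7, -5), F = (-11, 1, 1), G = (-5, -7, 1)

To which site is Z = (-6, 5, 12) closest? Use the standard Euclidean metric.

F

Since √ is increasing, it suffices to compare squared distances:
|ZD|² = 100 + 16 + 361 = 477
|ZE|² = 36 + 144 + 289 = 469
|ZF|² = 25 + 16 + 121 = 162
|ZG|² = 1 + 144 + 121 = 266
The smallest is to F, so Z lies in the Voronoi region of F.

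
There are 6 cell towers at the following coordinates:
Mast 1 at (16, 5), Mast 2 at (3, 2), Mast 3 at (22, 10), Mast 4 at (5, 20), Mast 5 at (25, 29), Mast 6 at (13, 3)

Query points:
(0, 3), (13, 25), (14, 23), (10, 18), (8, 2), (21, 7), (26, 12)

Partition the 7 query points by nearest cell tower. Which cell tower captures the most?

Mast 4

(0, 3) — d² to each: Mast 1:260, Mast 2:10, Mast 3:533, Mast 4:314, Mast 5:1301, Mast 6:169 → nearest is Mast 2
(13, 25) — d² to each: Mast 1:409, Mast 2:629, Mast 3:306, Mast 4:89, Mast 5:160, Mast 6:484 → nearest is Mast 4
(14, 23) — d² to each: Mast 1:328, Mast 2:562, Mast 3:233, Mast 4:90, Mast 5:157, Mast 6:401 → nearest is Mast 4
(10, 18) — d² to each: Mast 1:205, Mast 2:305, Mast 3:208, Mast 4:29, Mast 5:346, Mast 6:234 → nearest is Mast 4
(8, 2) — d² to each: Mast 1:73, Mast 2:25, Mast 3:260, Mast 4:333, Mast 5:1018, Mast 6:26 → nearest is Mast 2
(21, 7) — d² to each: Mast 1:29, Mast 2:349, Mast 3:10, Mast 4:425, Mast 5:500, Mast 6:80 → nearest is Mast 3
(26, 12) — d² to each: Mast 1:149, Mast 2:629, Mast 3:20, Mast 4:505, Mast 5:290, Mast 6:250 → nearest is Mast 3
Tally — Mast 2:2, Mast 3:2, Mast 4:3. Mast 4 captures the most (3).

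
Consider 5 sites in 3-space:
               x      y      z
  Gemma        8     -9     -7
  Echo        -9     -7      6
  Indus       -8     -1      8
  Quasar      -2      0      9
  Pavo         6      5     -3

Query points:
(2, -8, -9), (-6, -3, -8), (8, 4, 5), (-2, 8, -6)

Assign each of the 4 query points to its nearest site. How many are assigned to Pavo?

(2, -8, -9) — d² to each: Gemma:41, Echo:347, Indus:438, Quasar:404, Pavo:221 → nearest is Gemma
(-6, -3, -8) — d² to each: Gemma:233, Echo:221, Indus:264, Quasar:314, Pavo:233 → nearest is Echo
(8, 4, 5) — d² to each: Gemma:313, Echo:411, Indus:290, Quasar:132, Pavo:69 → nearest is Pavo
(-2, 8, -6) — d² to each: Gemma:390, Echo:418, Indus:313, Quasar:289, Pavo:82 → nearest is Pavo
2 of the 4 points have Pavo as nearest.

2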